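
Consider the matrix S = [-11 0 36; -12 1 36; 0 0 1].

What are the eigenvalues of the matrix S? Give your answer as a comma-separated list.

-11, 1, 1

Set up det(sI - S) = 0.
Expanding the 3×3 determinant: p(s) = s^3 + 9s^2 - 21s + 11.
Rational-root test: s = 1 gives p(1) = 0.
Dividing by (s - 1) leaves s^2 + 10s - 11.
The quadratic factors as (s + 11)·(s - 1).
Eigenvalues: -11, 1, 1.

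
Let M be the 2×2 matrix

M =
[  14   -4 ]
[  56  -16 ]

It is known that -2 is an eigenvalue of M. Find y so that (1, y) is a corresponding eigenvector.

We need (M + 2I)v = 0.
M + 2I = [[16, -4], [56, -14]].
Row 1: (16)·1 + (-4)·y = 0
Row 2: (56)·1 + (-14)·y = 0
Solving gives y = 4.
Check: M·(1, 4) = (-2, -8) = -2·(1, 4).

4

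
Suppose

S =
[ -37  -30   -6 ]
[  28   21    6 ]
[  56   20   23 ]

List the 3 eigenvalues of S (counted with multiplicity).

The characteristic polynomial is p(t) = det(tI - S).
Cofactor expansion gives p(t) = t^3 - 7t^2 - 89t + 495.
Try t = 5: p(5) = 0, so 5 is a root.
Factor out (t - 5): p(t) = (t - 5)·(t^2 - 2t - 99).
The quadratic factors as (t + 9)·(t - 11).
Eigenvalues: -9, 5, 11.

-9, 5, 11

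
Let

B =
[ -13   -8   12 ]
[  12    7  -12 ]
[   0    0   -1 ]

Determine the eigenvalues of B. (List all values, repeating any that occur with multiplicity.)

-5, -1, -1

Set up det(sI - B) = 0.
Expanding along the first row, p(s) = s^3 + 7s^2 + 11s + 5.
Rational-root test: s = -1 gives p(-1) = 0.
Factor out (s + 1): p(s) = (s + 1)·(s^2 + 6s + 5).
The quadratic factors as (s + 5)·(s + 1).
Eigenvalues: -5, -1, -1.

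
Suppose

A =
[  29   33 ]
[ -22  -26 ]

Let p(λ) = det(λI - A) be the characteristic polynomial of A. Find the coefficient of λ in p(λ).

The coefficient of λ of det(λI - A) is −trace(A).
trace(A) = (29) + (-26) = 3, so the coefficient is -3.

-3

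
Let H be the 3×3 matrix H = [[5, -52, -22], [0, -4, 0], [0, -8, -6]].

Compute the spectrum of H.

-6, -4, 5

Set up det(lambda·I - H) = 0.
Expanding along the first row, p(lambda) = lambda^3 + 5·lambda^2 - 26·lambda - 120.
Since p(-6) = 0, lambda = -6 is a root.
Factor out (lambda + 6): p(lambda) = (lambda + 6)·(lambda^2 - lambda - 20).
The quadratic factors as (lambda + 4)·(lambda - 5).
Eigenvalues: -6, -4, 5.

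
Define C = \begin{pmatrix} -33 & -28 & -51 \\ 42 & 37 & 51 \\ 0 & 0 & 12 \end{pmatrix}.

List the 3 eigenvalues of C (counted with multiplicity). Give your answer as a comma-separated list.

-5, 9, 12

Compute the characteristic polynomial p(λ) = det(λI - C).
Cofactor expansion gives p(λ) = λ^3 - 16λ^2 + 3λ + 540.
Since p(-5) = 0, λ = -5 is a root.
Factor out (λ + 5): p(λ) = (λ + 5)·(λ^2 - 21λ + 108).
The quadratic factors as (λ - 9)·(λ - 12).
Eigenvalues: -5, 9, 12.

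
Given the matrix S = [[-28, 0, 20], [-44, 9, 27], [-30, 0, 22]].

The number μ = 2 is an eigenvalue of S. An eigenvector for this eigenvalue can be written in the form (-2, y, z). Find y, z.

-1, -3

We need (S - 2I)v = 0.
S - 2I = [[-30, 0, 20], [-44, 7, 27], [-30, 0, 20]].
Row 1: (-30)·-2 + (0)·y + (20)·z = 0
Row 2: (-44)·-2 + (7)·y + (27)·z = 0
Row 3: (-30)·-2 + (0)·y + (20)·z = 0
Solving gives y = -1, z = -3.
Check: S·(-2, -1, -3) = (-4, -2, -6) = 2·(-2, -1, -3).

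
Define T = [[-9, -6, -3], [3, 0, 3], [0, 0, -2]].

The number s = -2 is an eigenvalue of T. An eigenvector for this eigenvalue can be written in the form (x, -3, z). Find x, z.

3, -1

We need (T + 2I)v = 0.
T + 2I = [[-7, -6, -3], [3, 2, 3], [0, 0, 0]].
Row 1: (-7)·x + (-6)·-3 + (-3)·z = 0
Row 2: (3)·x + (2)·-3 + (3)·z = 0
Row 3: (0)·x + (0)·-3 + (0)·z = 0
Solving gives x = 3, z = -1.
Check: T·(3, -3, -1) = (-6, 6, 2) = -2·(3, -3, -1).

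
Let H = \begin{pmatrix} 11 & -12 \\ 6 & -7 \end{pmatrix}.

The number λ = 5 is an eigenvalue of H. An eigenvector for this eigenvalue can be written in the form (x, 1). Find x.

2

We need (H - 5I)v = 0.
H - 5I = [[6, -12], [6, -12]].
Row 1: (6)·x + (-12)·1 = 0
Row 2: (6)·x + (-12)·1 = 0
Solving gives x = 2.
Check: H·(2, 1) = (10, 5) = 5·(2, 1).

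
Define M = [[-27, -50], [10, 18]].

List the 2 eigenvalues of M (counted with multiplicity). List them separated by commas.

-7, -2

det(M - sI) = (-27 - s)(18 - s) - (-50)·(10) = s^2 + 9s + 14.
This factors as (s + 7)·(s + 2) = 0.
Eigenvalues: -7, -2.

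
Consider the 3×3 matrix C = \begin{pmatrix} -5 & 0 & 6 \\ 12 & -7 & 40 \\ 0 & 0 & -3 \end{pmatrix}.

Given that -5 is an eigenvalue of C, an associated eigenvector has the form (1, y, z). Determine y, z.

We need (C + 5I)v = 0.
C + 5I = [[0, 0, 6], [12, -2, 40], [0, 0, 2]].
Row 1: (0)·1 + (0)·y + (6)·z = 0
Row 2: (12)·1 + (-2)·y + (40)·z = 0
Row 3: (0)·1 + (0)·y + (2)·z = 0
Solving gives y = 6, z = 0.
Check: C·(1, 6, 0) = (-5, -30, 0) = -5·(1, 6, 0).

6, 0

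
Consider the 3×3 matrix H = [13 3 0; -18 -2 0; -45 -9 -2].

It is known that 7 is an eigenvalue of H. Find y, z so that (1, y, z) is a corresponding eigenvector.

We need (H - 7I)v = 0.
H - 7I = [[6, 3, 0], [-18, -9, 0], [-45, -9, -9]].
Row 1: (6)·1 + (3)·y + (0)·z = 0
Row 2: (-18)·1 + (-9)·y + (0)·z = 0
Row 3: (-45)·1 + (-9)·y + (-9)·z = 0
Solving gives y = -2, z = -3.
Check: H·(1, -2, -3) = (7, -14, -21) = 7·(1, -2, -3).

-2, -3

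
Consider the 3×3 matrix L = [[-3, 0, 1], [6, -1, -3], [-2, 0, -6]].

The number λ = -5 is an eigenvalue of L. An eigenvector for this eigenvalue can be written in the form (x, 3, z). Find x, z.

We need (L + 5I)v = 0.
L + 5I = [[2, 0, 1], [6, 4, -3], [-2, 0, -1]].
Row 1: (2)·x + (0)·3 + (1)·z = 0
Row 2: (6)·x + (4)·3 + (-3)·z = 0
Row 3: (-2)·x + (0)·3 + (-1)·z = 0
Solving gives x = -1, z = 2.
Check: L·(-1, 3, 2) = (5, -15, -10) = -5·(-1, 3, 2).

-1, 2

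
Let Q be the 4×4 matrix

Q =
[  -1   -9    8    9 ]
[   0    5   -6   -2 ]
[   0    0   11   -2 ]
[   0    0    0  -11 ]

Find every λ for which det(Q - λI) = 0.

Q is upper triangular, so its eigenvalues are the diagonal entries.
Diagonal: -1, 5, 11, -11.

-11, -1, 5, 11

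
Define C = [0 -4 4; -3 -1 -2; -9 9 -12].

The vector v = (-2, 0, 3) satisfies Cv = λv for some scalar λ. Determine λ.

Compute Cv: C·(-2, 0, 3) = (12, 0, -18).
Since Cv = λv, compare component 1: 12 = λ·-2, so λ = -6.

-6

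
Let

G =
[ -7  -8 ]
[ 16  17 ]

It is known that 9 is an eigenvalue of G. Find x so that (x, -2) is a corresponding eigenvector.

1

We need (G - 9I)v = 0.
G - 9I = [[-16, -8], [16, 8]].
Row 1: (-16)·x + (-8)·-2 = 0
Row 2: (16)·x + (8)·-2 = 0
Solving gives x = 1.
Check: G·(1, -2) = (9, -18) = 9·(1, -2).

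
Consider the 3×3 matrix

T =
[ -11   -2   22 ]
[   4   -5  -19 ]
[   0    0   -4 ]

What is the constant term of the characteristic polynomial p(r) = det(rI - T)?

252

p(0) = det(0·I − T) = det(−T) = (−1)^3·det(T).
det(T) = -252, so p(0) = 252.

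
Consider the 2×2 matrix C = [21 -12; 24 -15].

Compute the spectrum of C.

-3, 9

det(C - rI) = (21 - r)(-15 - r) - (-12)·(24) = r^2 - 6r - 27.
This factors as (r + 3)·(r - 9) = 0.
Eigenvalues: -3, 9.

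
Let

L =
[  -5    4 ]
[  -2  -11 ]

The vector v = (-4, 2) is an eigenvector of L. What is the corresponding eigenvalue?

Compute Lv: L·(-4, 2) = (28, -14).
Since Lv = λv, compare component 1: 28 = λ·-4, so λ = -7.

-7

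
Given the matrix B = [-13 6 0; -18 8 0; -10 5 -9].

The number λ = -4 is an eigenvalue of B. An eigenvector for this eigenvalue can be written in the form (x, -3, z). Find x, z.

We need (B + 4I)v = 0.
B + 4I = [[-9, 6, 0], [-18, 12, 0], [-10, 5, -5]].
Row 1: (-9)·x + (6)·-3 + (0)·z = 0
Row 2: (-18)·x + (12)·-3 + (0)·z = 0
Row 3: (-10)·x + (5)·-3 + (-5)·z = 0
Solving gives x = -2, z = 1.
Check: B·(-2, -3, 1) = (8, 12, -4) = -4·(-2, -3, 1).

-2, 1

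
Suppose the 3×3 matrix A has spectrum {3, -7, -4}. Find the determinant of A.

84

det(A) is the product of the eigenvalues: (3) · (-7) · (-4) = 84.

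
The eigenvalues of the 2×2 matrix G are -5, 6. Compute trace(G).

trace(G) is the sum of the eigenvalues: (-5) + (6) = 1.

1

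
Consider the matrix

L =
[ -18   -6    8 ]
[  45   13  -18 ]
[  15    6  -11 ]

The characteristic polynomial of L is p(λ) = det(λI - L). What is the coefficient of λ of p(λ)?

p(λ) = λ^3 + 16λ^2 + 79λ + 120.
The coefficient of λ is 79.

79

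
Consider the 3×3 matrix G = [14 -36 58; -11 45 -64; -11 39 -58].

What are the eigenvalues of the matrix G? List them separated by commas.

-8, 3, 6

Compute the characteristic polynomial p(lambda) = det(lambda·I - G).
Cofactor expansion gives p(lambda) = lambda^3 - lambda^2 - 54·lambda + 144.
Try lambda = -8: p(-8) = 0, so -8 is a root.
Factor out (lambda + 8): p(lambda) = (lambda + 8)·(lambda^2 - 9·lambda + 18).
The quadratic factors as (lambda - 3)·(lambda - 6).
Eigenvalues: -8, 3, 6.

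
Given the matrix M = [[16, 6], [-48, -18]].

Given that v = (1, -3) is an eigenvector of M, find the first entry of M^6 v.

64

First find the eigenvalue: Mv = (-2, 6) = -2·(1, -3), so λ = -2.
Then M^6 v = λ^6·v = (-2)^6·(1, -3) = 64·(1, -3) = (64, -192).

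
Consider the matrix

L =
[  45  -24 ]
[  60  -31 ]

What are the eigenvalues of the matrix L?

5, 9

det(L - λI) = (45 - λ)(-31 - λ) - (-24)·(60) = λ^2 - 14λ + 45.
This factors as (λ - 5)·(λ - 9) = 0.
Eigenvalues: 5, 9.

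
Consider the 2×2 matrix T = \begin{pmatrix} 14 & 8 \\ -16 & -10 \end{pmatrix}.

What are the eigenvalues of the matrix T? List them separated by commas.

det(T - tI) = (14 - t)(-10 - t) - (8)·(-16) = t^2 - 4t - 12.
This factors as (t + 2)·(t - 6) = 0.
Eigenvalues: -2, 6.

-2, 6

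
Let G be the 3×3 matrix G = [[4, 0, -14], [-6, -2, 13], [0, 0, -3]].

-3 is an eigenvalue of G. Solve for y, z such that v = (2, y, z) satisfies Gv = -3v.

-1, 1

We need (G + 3I)v = 0.
G + 3I = [[7, 0, -14], [-6, 1, 13], [0, 0, 0]].
Row 1: (7)·2 + (0)·y + (-14)·z = 0
Row 2: (-6)·2 + (1)·y + (13)·z = 0
Row 3: (0)·2 + (0)·y + (0)·z = 0
Solving gives y = -1, z = 1.
Check: G·(2, -1, 1) = (-6, 3, -3) = -3·(2, -1, 1).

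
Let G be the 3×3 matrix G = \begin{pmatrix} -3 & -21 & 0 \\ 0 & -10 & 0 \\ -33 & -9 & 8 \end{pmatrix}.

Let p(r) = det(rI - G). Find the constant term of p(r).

p(r) = r^3 + 5r^2 - 74r - 240.
The constant term is -240.

-240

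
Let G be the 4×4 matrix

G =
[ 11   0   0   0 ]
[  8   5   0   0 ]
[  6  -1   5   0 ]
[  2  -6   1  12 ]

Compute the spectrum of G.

G is lower triangular, so its eigenvalues are the diagonal entries.
Diagonal: 11, 5, 5, 12.

5, 5, 11, 12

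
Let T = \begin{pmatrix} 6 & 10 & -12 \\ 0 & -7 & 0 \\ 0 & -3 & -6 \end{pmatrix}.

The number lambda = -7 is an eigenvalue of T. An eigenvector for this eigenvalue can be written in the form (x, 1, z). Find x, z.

2, 3

We need (T + 7I)v = 0.
T + 7I = [[13, 10, -12], [0, 0, 0], [0, -3, 1]].
Row 1: (13)·x + (10)·1 + (-12)·z = 0
Row 2: (0)·x + (0)·1 + (0)·z = 0
Row 3: (0)·x + (-3)·1 + (1)·z = 0
Solving gives x = 2, z = 3.
Check: T·(2, 1, 3) = (-14, -7, -21) = -7·(2, 1, 3).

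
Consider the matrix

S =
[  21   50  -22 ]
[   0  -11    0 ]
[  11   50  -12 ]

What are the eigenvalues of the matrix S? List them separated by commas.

The characteristic polynomial is p(lambda) = det(lambda·I - S).
Expanding the 3×3 determinant: p(lambda) = lambda^3 + 2·lambda^2 - 109·lambda - 110.
Rational-root test: lambda = -1 gives p(-1) = 0.
Factor out (lambda + 1): p(lambda) = (lambda + 1)·(lambda^2 + lambda - 110).
The quadratic factors as (lambda + 11)·(lambda - 10).
Eigenvalues: -11, -1, 10.

-11, -1, 10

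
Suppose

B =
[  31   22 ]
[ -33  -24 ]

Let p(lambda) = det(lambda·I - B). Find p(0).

-18

p(0) = det(0·I − B) = det(−B) = (−1)^2·det(B).
det(B) = -18, so p(0) = -18.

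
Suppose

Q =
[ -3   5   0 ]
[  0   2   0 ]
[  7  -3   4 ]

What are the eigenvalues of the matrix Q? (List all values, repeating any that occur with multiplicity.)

Compute the characteristic polynomial p(r) = det(rI - Q).
Expanding along the first row, p(r) = r^3 - 3r^2 - 10r + 24.
Try r = -3: p(-3) = 0, so -3 is a root.
Dividing by (r + 3) leaves r^2 - 6r + 8.
The quadratic factors as (r - 2)·(r - 4).
Eigenvalues: -3, 2, 4.

-3, 2, 4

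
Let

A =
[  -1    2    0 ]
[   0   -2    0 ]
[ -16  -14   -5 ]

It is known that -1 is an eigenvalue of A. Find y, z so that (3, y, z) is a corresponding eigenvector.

0, -12

We need (A + 1I)v = 0.
A + 1I = [[0, 2, 0], [0, -1, 0], [-16, -14, -4]].
Row 1: (0)·3 + (2)·y + (0)·z = 0
Row 2: (0)·3 + (-1)·y + (0)·z = 0
Row 3: (-16)·3 + (-14)·y + (-4)·z = 0
Solving gives y = 0, z = -12.
Check: A·(3, 0, -12) = (-3, 0, 12) = -1·(3, 0, -12).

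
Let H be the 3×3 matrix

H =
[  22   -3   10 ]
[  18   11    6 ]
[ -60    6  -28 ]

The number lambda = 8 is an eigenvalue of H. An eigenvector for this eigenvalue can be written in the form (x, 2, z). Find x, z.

-1, 2

We need (H - 8I)v = 0.
H - 8I = [[14, -3, 10], [18, 3, 6], [-60, 6, -36]].
Row 1: (14)·x + (-3)·2 + (10)·z = 0
Row 2: (18)·x + (3)·2 + (6)·z = 0
Row 3: (-60)·x + (6)·2 + (-36)·z = 0
Solving gives x = -1, z = 2.
Check: H·(-1, 2, 2) = (-8, 16, 16) = 8·(-1, 2, 2).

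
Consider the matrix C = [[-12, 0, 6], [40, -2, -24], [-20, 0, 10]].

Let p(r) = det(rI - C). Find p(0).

p(0) = det(0·I − C) = det(−C) = (−1)^3·det(C).
det(C) = 0, so p(0) = 0.

0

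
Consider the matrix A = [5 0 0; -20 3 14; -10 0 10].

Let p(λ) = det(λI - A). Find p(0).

-150

p(0) = det(0·I − A) = det(−A) = (−1)^3·det(A).
det(A) = 150, so p(0) = -150.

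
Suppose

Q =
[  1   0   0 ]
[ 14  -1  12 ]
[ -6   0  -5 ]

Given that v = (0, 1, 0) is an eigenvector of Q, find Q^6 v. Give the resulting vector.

First find the eigenvalue: Qv = (0, -1, 0) = -1·(0, 1, 0), so λ = -1.
Then Q^6 v = λ^6·v = (-1)^6·(0, 1, 0) = 1·(0, 1, 0) = (0, 1, 0).

(0, 1, 0)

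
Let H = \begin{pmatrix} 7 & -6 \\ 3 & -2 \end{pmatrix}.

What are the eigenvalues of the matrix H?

det(H - rI) = (7 - r)(-2 - r) - (-6)·(3) = r^2 - 5r + 4.
This factors as (r - 1)·(r - 4) = 0.
Eigenvalues: 1, 4.

1, 4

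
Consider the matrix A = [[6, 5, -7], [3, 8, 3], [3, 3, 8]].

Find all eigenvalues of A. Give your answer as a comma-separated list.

5, 8, 9

The characteristic polynomial is p(λ) = det(λI - A).
Cofactor expansion gives p(λ) = λ^3 - 22λ^2 + 157λ - 360.
Rational-root test: λ = 5 gives p(5) = 0.
Dividing by (λ - 5) leaves λ^2 - 17λ + 72.
The quadratic factors as (λ - 8)·(λ - 9).
Eigenvalues: 5, 8, 9.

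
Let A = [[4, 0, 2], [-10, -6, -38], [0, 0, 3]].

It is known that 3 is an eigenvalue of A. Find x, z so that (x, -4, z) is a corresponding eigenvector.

-4, 2

We need (A - 3I)v = 0.
A - 3I = [[1, 0, 2], [-10, -9, -38], [0, 0, 0]].
Row 1: (1)·x + (0)·-4 + (2)·z = 0
Row 2: (-10)·x + (-9)·-4 + (-38)·z = 0
Row 3: (0)·x + (0)·-4 + (0)·z = 0
Solving gives x = -4, z = 2.
Check: A·(-4, -4, 2) = (-12, -12, 6) = 3·(-4, -4, 2).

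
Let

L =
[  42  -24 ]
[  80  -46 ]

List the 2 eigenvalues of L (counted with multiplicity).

-6, 2

det(L - rI) = (42 - r)(-46 - r) - (-24)·(80) = r^2 + 4r - 12.
This factors as (r + 6)·(r - 2) = 0.
Eigenvalues: -6, 2.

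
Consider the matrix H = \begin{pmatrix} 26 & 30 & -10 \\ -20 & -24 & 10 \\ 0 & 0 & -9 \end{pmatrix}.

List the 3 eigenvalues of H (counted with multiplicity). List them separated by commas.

Set up det(λI - H) = 0.
Expanding the 3×3 determinant: p(λ) = λ^3 + 7λ^2 - 42λ - 216.
Since p(6) = 0, λ = 6 is a root.
Dividing by (λ - 6) leaves λ^2 + 13λ + 36.
The quadratic factors as (λ + 9)·(λ + 4).
Eigenvalues: -9, -4, 6.

-9, -4, 6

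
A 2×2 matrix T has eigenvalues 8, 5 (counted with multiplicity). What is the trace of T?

trace(T) is the sum of the eigenvalues: (8) + (5) = 13.

13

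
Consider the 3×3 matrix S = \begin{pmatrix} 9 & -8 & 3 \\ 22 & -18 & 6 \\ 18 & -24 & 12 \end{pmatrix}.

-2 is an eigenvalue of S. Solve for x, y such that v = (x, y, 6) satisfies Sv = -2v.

We need (S + 2I)v = 0.
S + 2I = [[11, -8, 3], [22, -16, 6], [18, -24, 14]].
Row 1: (11)·x + (-8)·y + (3)·6 = 0
Row 2: (22)·x + (-16)·y + (6)·6 = 0
Row 3: (18)·x + (-24)·y + (14)·6 = 0
Solving gives x = 2, y = 5.
Check: S·(2, 5, 6) = (-4, -10, -12) = -2·(2, 5, 6).

2, 5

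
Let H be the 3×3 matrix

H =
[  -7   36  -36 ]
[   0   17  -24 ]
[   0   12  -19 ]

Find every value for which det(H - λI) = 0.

Set up det(λI - H) = 0.
Cofactor expansion gives p(λ) = λ^3 + 9λ^2 - 21λ - 245.
Rational-root test: λ = 5 gives p(5) = 0.
Dividing by (λ - 5) leaves λ^2 + 14λ + 49.
The quadratic factor is (λ + 7)^2.
Eigenvalues: -7, -7, 5.

-7, -7, 5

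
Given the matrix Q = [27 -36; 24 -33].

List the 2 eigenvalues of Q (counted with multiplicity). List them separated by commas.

det(Q - tI) = (27 - t)(-33 - t) - (-36)·(24) = t^2 + 6t - 27.
This factors as (t + 9)·(t - 3) = 0.
Eigenvalues: -9, 3.

-9, 3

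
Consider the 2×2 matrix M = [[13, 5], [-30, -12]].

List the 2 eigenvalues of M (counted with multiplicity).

-2, 3

det(M - sI) = (13 - s)(-12 - s) - (5)·(-30) = s^2 - s - 6.
This factors as (s + 2)·(s - 3) = 0.
Eigenvalues: -2, 3.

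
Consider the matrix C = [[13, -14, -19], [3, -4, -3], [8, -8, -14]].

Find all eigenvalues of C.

-6, -1, 2

Compute the characteristic polynomial p(λ) = det(λI - C).
Cofactor expansion gives p(λ) = λ^3 + 5λ^2 - 8λ - 12.
Try λ = -6: p(-6) = 0, so -6 is a root.
Dividing by (λ + 6) leaves λ^2 - λ - 2.
The quadratic factors as (λ + 1)·(λ - 2).
Eigenvalues: -6, -1, 2.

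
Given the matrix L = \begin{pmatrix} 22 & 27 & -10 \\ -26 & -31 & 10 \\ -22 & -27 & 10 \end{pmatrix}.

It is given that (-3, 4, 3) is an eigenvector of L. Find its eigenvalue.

-4

Compute Lv: L·(-3, 4, 3) = (12, -16, -12).
Since Lv = λv, compare component 1: 12 = λ·-3, so λ = -4.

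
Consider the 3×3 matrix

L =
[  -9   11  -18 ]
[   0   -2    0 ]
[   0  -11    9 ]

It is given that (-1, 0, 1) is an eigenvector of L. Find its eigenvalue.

Compute Lv: L·(-1, 0, 1) = (-9, 0, 9).
Since Lv = λv, compare component 1: -9 = λ·-1, so λ = 9.

9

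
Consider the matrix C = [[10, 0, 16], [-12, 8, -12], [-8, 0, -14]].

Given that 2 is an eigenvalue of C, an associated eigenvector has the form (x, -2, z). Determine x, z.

-2, 1

We need (C - 2I)v = 0.
C - 2I = [[8, 0, 16], [-12, 6, -12], [-8, 0, -16]].
Row 1: (8)·x + (0)·-2 + (16)·z = 0
Row 2: (-12)·x + (6)·-2 + (-12)·z = 0
Row 3: (-8)·x + (0)·-2 + (-16)·z = 0
Solving gives x = -2, z = 1.
Check: C·(-2, -2, 1) = (-4, -4, 2) = 2·(-2, -2, 1).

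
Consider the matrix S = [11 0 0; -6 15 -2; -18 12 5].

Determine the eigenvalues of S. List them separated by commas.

Compute the characteristic polynomial p(r) = det(rI - S).
Expanding along the first row, p(r) = r^3 - 31r^2 + 319r - 1089.
Rational-root test: r = 9 gives p(9) = 0.
Dividing by (r - 9) leaves r^2 - 22r + 121.
The quadratic factor is (r - 11)^2.
Eigenvalues: 9, 11, 11.

9, 11, 11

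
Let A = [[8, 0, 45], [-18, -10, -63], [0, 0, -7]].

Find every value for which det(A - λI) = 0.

-10, -7, 8

Compute the characteristic polynomial p(λ) = det(λI - A).
Expanding along the first row, p(λ) = λ^3 + 9λ^2 - 66λ - 560.
Try λ = 8: p(8) = 0, so 8 is a root.
Dividing by (λ - 8) leaves λ^2 + 17λ + 70.
The quadratic factors as (λ + 10)·(λ + 7).
Eigenvalues: -10, -7, 8.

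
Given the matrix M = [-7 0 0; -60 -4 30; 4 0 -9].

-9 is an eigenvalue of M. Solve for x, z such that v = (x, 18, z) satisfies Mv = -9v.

0, -3

We need (M + 9I)v = 0.
M + 9I = [[2, 0, 0], [-60, 5, 30], [4, 0, 0]].
Row 1: (2)·x + (0)·18 + (0)·z = 0
Row 2: (-60)·x + (5)·18 + (30)·z = 0
Row 3: (4)·x + (0)·18 + (0)·z = 0
Solving gives x = 0, z = -3.
Check: M·(0, 18, -3) = (0, -162, 27) = -9·(0, 18, -3).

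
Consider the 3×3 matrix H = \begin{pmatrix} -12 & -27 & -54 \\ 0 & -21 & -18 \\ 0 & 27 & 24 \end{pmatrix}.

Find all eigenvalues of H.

-12, -3, 6

The characteristic polynomial is p(lambda) = det(lambda·I - H).
Expanding along the first row, p(lambda) = lambda^3 + 9·lambda^2 - 54·lambda - 216.
Try lambda = -3: p(-3) = 0, so -3 is a root.
Dividing by (lambda + 3) leaves lambda^2 + 6·lambda - 72.
The quadratic factors as (lambda + 12)·(lambda - 6).
Eigenvalues: -12, -3, 6.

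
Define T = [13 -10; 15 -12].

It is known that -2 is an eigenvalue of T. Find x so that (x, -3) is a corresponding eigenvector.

We need (T + 2I)v = 0.
T + 2I = [[15, -10], [15, -10]].
Row 1: (15)·x + (-10)·-3 = 0
Row 2: (15)·x + (-10)·-3 = 0
Solving gives x = -2.
Check: T·(-2, -3) = (4, 6) = -2·(-2, -3).

-2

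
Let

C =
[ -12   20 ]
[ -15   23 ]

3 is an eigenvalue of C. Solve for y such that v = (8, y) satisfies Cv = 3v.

6

We need (C - 3I)v = 0.
C - 3I = [[-15, 20], [-15, 20]].
Row 1: (-15)·8 + (20)·y = 0
Row 2: (-15)·8 + (20)·y = 0
Solving gives y = 6.
Check: C·(8, 6) = (24, 18) = 3·(8, 6).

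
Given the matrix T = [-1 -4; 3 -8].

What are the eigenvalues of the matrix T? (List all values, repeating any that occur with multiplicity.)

det(T - λI) = (-1 - λ)(-8 - λ) - (-4)·(3) = λ^2 + 9λ + 20.
This factors as (λ + 5)·(λ + 4) = 0.
Eigenvalues: -5, -4.

-5, -4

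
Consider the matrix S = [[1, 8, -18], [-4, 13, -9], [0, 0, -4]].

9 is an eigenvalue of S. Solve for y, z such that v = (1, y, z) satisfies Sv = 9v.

We need (S - 9I)v = 0.
S - 9I = [[-8, 8, -18], [-4, 4, -9], [0, 0, -13]].
Row 1: (-8)·1 + (8)·y + (-18)·z = 0
Row 2: (-4)·1 + (4)·y + (-9)·z = 0
Row 3: (0)·1 + (0)·y + (-13)·z = 0
Solving gives y = 1, z = 0.
Check: S·(1, 1, 0) = (9, 9, 0) = 9·(1, 1, 0).

1, 0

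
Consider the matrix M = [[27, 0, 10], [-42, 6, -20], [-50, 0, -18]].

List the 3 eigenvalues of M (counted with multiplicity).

Set up det(rI - M) = 0.
Expanding the 3×3 determinant: p(r) = r^3 - 15r^2 + 68r - 84.
Try r = 2: p(2) = 0, so 2 is a root.
Factor out (r - 2): p(r) = (r - 2)·(r^2 - 13r + 42).
The quadratic factors as (r - 6)·(r - 7).
Eigenvalues: 2, 6, 7.

2, 6, 7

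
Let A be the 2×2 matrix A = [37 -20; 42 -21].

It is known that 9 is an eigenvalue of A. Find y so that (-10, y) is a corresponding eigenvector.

We need (A - 9I)v = 0.
A - 9I = [[28, -20], [42, -30]].
Row 1: (28)·-10 + (-20)·y = 0
Row 2: (42)·-10 + (-30)·y = 0
Solving gives y = -14.
Check: A·(-10, -14) = (-90, -126) = 9·(-10, -14).

-14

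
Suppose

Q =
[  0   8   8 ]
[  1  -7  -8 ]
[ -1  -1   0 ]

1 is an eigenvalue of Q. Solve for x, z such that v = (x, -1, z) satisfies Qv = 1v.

0, 1

We need (Q - 1I)v = 0.
Q - 1I = [[-1, 8, 8], [1, -8, -8], [-1, -1, -1]].
Row 1: (-1)·x + (8)·-1 + (8)·z = 0
Row 2: (1)·x + (-8)·-1 + (-8)·z = 0
Row 3: (-1)·x + (-1)·-1 + (-1)·z = 0
Solving gives x = 0, z = 1.
Check: Q·(0, -1, 1) = (0, -1, 1) = 1·(0, -1, 1).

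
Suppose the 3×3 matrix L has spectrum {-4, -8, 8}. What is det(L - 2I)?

If L has eigenvalues -4, -8, 8, then L - 2I has eigenvalues -6, -10, 6.
det(L - 2I) = (-6) · (-10) · (6) = 360.

360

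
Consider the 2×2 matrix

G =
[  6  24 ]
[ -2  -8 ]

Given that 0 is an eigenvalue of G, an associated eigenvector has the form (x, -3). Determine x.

We need (G)v = 0.
G = [[6, 24], [-2, -8]].
Row 1: (6)·x + (24)·-3 = 0
Row 2: (-2)·x + (-8)·-3 = 0
Solving gives x = 12.
Check: G·(12, -3) = (0, 0) = 0·(12, -3).

12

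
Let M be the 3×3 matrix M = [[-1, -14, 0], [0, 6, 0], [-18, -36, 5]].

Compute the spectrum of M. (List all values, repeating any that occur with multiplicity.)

Compute the characteristic polynomial p(λ) = det(λI - M).
Cofactor expansion gives p(λ) = λ^3 - 10λ^2 + 19λ + 30.
Rational-root test: λ = -1 gives p(-1) = 0.
Dividing by (λ + 1) leaves λ^2 - 11λ + 30.
The quadratic factors as (λ - 5)·(λ - 6).
Eigenvalues: -1, 5, 6.

-1, 5, 6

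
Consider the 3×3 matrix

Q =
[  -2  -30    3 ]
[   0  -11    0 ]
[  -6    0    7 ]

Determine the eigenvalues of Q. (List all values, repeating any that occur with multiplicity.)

Set up det(tI - Q) = 0.
Expanding along the first row, p(t) = t^3 + 6t^2 - 51t + 44.
Rational-root test: t = 1 gives p(1) = 0.
Factor out (t - 1): p(t) = (t - 1)·(t^2 + 7t - 44).
The quadratic factors as (t + 11)·(t - 4).
Eigenvalues: -11, 1, 4.

-11, 1, 4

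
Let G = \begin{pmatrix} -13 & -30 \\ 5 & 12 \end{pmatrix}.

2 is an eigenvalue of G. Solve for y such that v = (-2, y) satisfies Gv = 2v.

We need (G - 2I)v = 0.
G - 2I = [[-15, -30], [5, 10]].
Row 1: (-15)·-2 + (-30)·y = 0
Row 2: (5)·-2 + (10)·y = 0
Solving gives y = 1.
Check: G·(-2, 1) = (-4, 2) = 2·(-2, 1).

1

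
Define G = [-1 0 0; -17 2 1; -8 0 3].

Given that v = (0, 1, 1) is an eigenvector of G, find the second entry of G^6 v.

First find the eigenvalue: Gv = (0, 3, 3) = 3·(0, 1, 1), so λ = 3.
Then G^6 v = λ^6·v = 3^6·(0, 1, 1) = 729·(0, 1, 1) = (0, 729, 729).

729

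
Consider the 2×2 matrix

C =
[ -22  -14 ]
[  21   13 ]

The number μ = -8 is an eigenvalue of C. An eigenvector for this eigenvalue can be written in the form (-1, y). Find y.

1

We need (C + 8I)v = 0.
C + 8I = [[-14, -14], [21, 21]].
Row 1: (-14)·-1 + (-14)·y = 0
Row 2: (21)·-1 + (21)·y = 0
Solving gives y = 1.
Check: C·(-1, 1) = (8, -8) = -8·(-1, 1).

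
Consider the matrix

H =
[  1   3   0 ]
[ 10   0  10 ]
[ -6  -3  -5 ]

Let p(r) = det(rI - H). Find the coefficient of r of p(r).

p(r) = r^3 + 4r^2 - 5r.
The coefficient of r is -5.

-5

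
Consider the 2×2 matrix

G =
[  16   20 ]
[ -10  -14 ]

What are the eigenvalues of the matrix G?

det(G - lambda·I) = (16 - lambda)(-14 - lambda) - (20)·(-10) = lambda^2 - 2·lambda - 24.
This factors as (lambda + 4)·(lambda - 6) = 0.
Eigenvalues: -4, 6.

-4, 6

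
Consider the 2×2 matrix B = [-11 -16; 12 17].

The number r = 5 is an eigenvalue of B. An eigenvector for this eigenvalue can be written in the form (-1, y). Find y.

1

We need (B - 5I)v = 0.
B - 5I = [[-16, -16], [12, 12]].
Row 1: (-16)·-1 + (-16)·y = 0
Row 2: (12)·-1 + (12)·y = 0
Solving gives y = 1.
Check: B·(-1, 1) = (-5, 5) = 5·(-1, 1).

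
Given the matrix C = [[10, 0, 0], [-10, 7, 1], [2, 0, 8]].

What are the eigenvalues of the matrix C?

Compute the characteristic polynomial p(λ) = det(λI - C).
Expanding along the first row, p(λ) = λ^3 - 25λ^2 + 206λ - 560.
Try λ = 8: p(8) = 0, so 8 is a root.
Dividing by (λ - 8) leaves λ^2 - 17λ + 70.
The quadratic factors as (λ - 7)·(λ - 10).
Eigenvalues: 7, 8, 10.

7, 8, 10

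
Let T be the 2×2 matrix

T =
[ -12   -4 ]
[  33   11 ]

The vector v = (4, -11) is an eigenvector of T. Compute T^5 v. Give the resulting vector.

First find the eigenvalue: Tv = (-4, 11) = -1·(4, -11), so λ = -1.
Then T^5 v = λ^5·v = (-1)^5·(4, -11) = -1·(4, -11) = (-4, 11).

(-4, 11)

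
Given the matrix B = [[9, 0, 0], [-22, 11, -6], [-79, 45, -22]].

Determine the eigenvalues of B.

Compute the characteristic polynomial p(λ) = det(λI - B).
Expanding the 3×3 determinant: p(λ) = λ^3 + 2λ^2 - 71λ - 252.
Since p(-7) = 0, λ = -7 is a root.
Dividing by (λ + 7) leaves λ^2 - 5λ - 36.
The quadratic factors as (λ + 4)·(λ - 9).
Eigenvalues: -7, -4, 9.

-7, -4, 9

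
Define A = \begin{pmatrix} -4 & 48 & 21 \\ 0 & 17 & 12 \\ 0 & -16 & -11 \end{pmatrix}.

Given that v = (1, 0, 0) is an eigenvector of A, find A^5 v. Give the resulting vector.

(-1024, 0, 0)

First find the eigenvalue: Av = (-4, 0, 0) = -4·(1, 0, 0), so λ = -4.
Then A^5 v = λ^5·v = (-4)^5·(1, 0, 0) = -1024·(1, 0, 0) = (-1024, 0, 0).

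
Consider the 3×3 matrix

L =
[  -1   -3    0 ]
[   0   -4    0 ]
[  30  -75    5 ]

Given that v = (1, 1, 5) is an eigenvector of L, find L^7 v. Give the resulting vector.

(-16384, -16384, -81920)

First find the eigenvalue: Lv = (-4, -4, -20) = -4·(1, 1, 5), so λ = -4.
Then L^7 v = λ^7·v = (-4)^7·(1, 1, 5) = -16384·(1, 1, 5) = (-16384, -16384, -81920).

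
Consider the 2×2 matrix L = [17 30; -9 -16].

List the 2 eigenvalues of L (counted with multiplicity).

-1, 2

det(L - rI) = (17 - r)(-16 - r) - (30)·(-9) = r^2 - r - 2.
This factors as (r + 1)·(r - 2) = 0.
Eigenvalues: -1, 2.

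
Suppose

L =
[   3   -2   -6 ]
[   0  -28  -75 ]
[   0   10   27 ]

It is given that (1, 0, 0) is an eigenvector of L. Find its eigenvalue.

Compute Lv: L·(1, 0, 0) = (3, 0, 0).
Since Lv = λv, compare component 1: 3 = λ·1, so λ = 3.

3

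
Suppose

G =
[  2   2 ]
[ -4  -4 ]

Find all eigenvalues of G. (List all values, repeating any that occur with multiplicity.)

-2, 0

det(G - λI) = (2 - λ)(-4 - λ) - (2)·(-4) = λ^2 + 2λ.
This factors as (λ + 2)·λ = 0.
Eigenvalues: -2, 0.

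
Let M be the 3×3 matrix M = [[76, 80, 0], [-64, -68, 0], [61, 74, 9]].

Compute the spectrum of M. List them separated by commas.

Set up det(rI - M) = 0.
Expanding along the first row, p(r) = r^3 - 17r^2 + 24r + 432.
Since p(-4) = 0, r = -4 is a root.
Factor out (r + 4): p(r) = (r + 4)·(r^2 - 21r + 108).
The quadratic factors as (r - 9)·(r - 12).
Eigenvalues: -4, 9, 12.

-4, 9, 12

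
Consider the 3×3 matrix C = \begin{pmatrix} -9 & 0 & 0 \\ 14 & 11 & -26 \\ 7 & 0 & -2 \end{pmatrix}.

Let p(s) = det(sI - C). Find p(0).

p(0) = det(0·I − C) = det(−C) = (−1)^3·det(C).
det(C) = 198, so p(0) = -198.

-198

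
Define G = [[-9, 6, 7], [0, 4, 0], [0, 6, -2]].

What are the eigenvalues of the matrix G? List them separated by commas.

-9, -2, 4

The characteristic polynomial is p(λ) = det(λI - G).
Cofactor expansion gives p(λ) = λ^3 + 7λ^2 - 26λ - 72.
Try λ = -2: p(-2) = 0, so -2 is a root.
Factor out (λ + 2): p(λ) = (λ + 2)·(λ^2 + 5λ - 36).
The quadratic factors as (λ + 9)·(λ - 4).
Eigenvalues: -9, -2, 4.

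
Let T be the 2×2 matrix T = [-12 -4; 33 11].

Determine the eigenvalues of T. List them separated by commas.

det(T - tI) = (-12 - t)(11 - t) - (-4)·(33) = t^2 + t.
This factors as (t + 1)·t = 0.
Eigenvalues: -1, 0.

-1, 0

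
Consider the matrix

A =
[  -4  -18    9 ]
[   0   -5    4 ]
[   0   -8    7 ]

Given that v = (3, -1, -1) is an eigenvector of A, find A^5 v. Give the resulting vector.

(-3, 1, 1)

First find the eigenvalue: Av = (-3, 1, 1) = -1·(3, -1, -1), so λ = -1.
Then A^5 v = λ^5·v = (-1)^5·(3, -1, -1) = -1·(3, -1, -1) = (-3, 1, 1).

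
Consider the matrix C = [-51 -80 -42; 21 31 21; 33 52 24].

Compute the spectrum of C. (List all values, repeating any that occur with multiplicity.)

-9, 3, 10

Set up det(lambda·I - C) = 0.
Expanding along the first row, p(lambda) = lambda^3 - 4·lambda^2 - 87·lambda + 270.
Since p(-9) = 0, lambda = -9 is a root.
Factor out (lambda + 9): p(lambda) = (lambda + 9)·(lambda^2 - 13·lambda + 30).
The quadratic factors as (lambda - 3)·(lambda - 10).
Eigenvalues: -9, 3, 10.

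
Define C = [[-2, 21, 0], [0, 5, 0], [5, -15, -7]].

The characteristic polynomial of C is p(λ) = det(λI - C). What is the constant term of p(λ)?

-70

p(λ) = λ^3 + 4λ^2 - 31λ - 70.
The constant term is -70.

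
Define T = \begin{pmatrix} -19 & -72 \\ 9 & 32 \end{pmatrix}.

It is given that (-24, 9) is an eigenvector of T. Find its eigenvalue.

Compute Tv: T·(-24, 9) = (-192, 72).
Since Tv = λv, compare component 1: -192 = λ·-24, so λ = 8.

8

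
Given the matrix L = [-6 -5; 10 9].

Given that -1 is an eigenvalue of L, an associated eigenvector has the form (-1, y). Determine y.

We need (L + 1I)v = 0.
L + 1I = [[-5, -5], [10, 10]].
Row 1: (-5)·-1 + (-5)·y = 0
Row 2: (10)·-1 + (10)·y = 0
Solving gives y = 1.
Check: L·(-1, 1) = (1, -1) = -1·(-1, 1).

1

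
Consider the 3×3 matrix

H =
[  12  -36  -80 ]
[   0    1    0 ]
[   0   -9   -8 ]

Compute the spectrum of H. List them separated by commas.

-8, 1, 12

The characteristic polynomial is p(s) = det(sI - H).
Expanding the 3×3 determinant: p(s) = s^3 - 5s^2 - 92s + 96.
Rational-root test: s = 1 gives p(1) = 0.
Factor out (s - 1): p(s) = (s - 1)·(s^2 - 4s - 96).
The quadratic factors as (s + 8)·(s - 12).
Eigenvalues: -8, 1, 12.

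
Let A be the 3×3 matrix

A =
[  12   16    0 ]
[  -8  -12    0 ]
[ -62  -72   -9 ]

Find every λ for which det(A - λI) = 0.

The characteristic polynomial is p(r) = det(rI - A).
Cofactor expansion gives p(r) = r^3 + 9r^2 - 16r - 144.
Try r = -9: p(-9) = 0, so -9 is a root.
Factor out (r + 9): p(r) = (r + 9)·(r^2 - 16).
The quadratic factors as (r + 4)·(r - 4).
Eigenvalues: -9, -4, 4.

-9, -4, 4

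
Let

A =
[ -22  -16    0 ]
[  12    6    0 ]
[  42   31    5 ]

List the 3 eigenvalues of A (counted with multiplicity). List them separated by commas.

Set up det(rI - A) = 0.
Expanding the 3×3 determinant: p(r) = r^3 + 11r^2 - 20r - 300.
Rational-root test: r = 5 gives p(5) = 0.
Dividing by (r - 5) leaves r^2 + 16r + 60.
The quadratic factors as (r + 10)·(r + 6).
Eigenvalues: -10, -6, 5.

-10, -6, 5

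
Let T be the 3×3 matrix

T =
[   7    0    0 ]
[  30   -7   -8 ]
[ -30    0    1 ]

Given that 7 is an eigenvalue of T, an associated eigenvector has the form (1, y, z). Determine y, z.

We need (T - 7I)v = 0.
T - 7I = [[0, 0, 0], [30, -14, -8], [-30, 0, -6]].
Row 1: (0)·1 + (0)·y + (0)·z = 0
Row 2: (30)·1 + (-14)·y + (-8)·z = 0
Row 3: (-30)·1 + (0)·y + (-6)·z = 0
Solving gives y = 5, z = -5.
Check: T·(1, 5, -5) = (7, 35, -35) = 7·(1, 5, -5).

5, -5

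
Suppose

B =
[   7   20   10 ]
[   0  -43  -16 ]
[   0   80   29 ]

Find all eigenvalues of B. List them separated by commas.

Compute the characteristic polynomial p(s) = det(sI - B).
Cofactor expansion gives p(s) = s^3 + 7s^2 - 65s - 231.
Rational-root test: s = 7 gives p(7) = 0.
Factor out (s - 7): p(s) = (s - 7)·(s^2 + 14s + 33).
The quadratic factors as (s + 11)·(s + 3).
Eigenvalues: -11, -3, 7.

-11, -3, 7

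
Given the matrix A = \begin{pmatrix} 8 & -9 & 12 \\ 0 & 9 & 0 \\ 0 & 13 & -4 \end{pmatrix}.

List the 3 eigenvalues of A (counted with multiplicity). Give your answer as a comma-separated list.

The characteristic polynomial is p(s) = det(sI - A).
Expanding the 3×3 determinant: p(s) = s^3 - 13s^2 + 4s + 288.
Since p(-4) = 0, s = -4 is a root.
Dividing by (s + 4) leaves s^2 - 17s + 72.
The quadratic factors as (s - 8)·(s - 9).
Eigenvalues: -4, 8, 9.

-4, 8, 9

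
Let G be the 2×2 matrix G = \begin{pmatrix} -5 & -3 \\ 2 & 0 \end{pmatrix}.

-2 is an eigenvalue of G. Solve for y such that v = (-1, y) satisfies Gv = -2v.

We need (G + 2I)v = 0.
G + 2I = [[-3, -3], [2, 2]].
Row 1: (-3)·-1 + (-3)·y = 0
Row 2: (2)·-1 + (2)·y = 0
Solving gives y = 1.
Check: G·(-1, 1) = (2, -2) = -2·(-1, 1).

1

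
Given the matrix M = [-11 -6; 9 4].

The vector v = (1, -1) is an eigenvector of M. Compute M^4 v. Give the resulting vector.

(625, -625)

First find the eigenvalue: Mv = (-5, 5) = -5·(1, -1), so λ = -5.
Then M^4 v = λ^4·v = (-5)^4·(1, -1) = 625·(1, -1) = (625, -625).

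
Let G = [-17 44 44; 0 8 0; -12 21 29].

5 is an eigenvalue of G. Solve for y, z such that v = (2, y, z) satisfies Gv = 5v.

We need (G - 5I)v = 0.
G - 5I = [[-22, 44, 44], [0, 3, 0], [-12, 21, 24]].
Row 1: (-22)·2 + (44)·y + (44)·z = 0
Row 2: (0)·2 + (3)·y + (0)·z = 0
Row 3: (-12)·2 + (21)·y + (24)·z = 0
Solving gives y = 0, z = 1.
Check: G·(2, 0, 1) = (10, 0, 5) = 5·(2, 0, 1).

0, 1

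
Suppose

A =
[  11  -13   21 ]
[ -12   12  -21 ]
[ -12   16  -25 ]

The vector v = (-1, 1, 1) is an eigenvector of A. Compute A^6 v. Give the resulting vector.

(-729, 729, 729)

First find the eigenvalue: Av = (-3, 3, 3) = 3·(-1, 1, 1), so λ = 3.
Then A^6 v = λ^6·v = 3^6·(-1, 1, 1) = 729·(-1, 1, 1) = (-729, 729, 729).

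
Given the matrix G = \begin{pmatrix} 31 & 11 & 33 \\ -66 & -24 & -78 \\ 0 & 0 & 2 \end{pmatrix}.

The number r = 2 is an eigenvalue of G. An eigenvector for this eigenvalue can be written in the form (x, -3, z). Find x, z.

We need (G - 2I)v = 0.
G - 2I = [[29, 11, 33], [-66, -26, -78], [0, 0, 0]].
Row 1: (29)·x + (11)·-3 + (33)·z = 0
Row 2: (-66)·x + (-26)·-3 + (-78)·z = 0
Row 3: (0)·x + (0)·-3 + (0)·z = 0
Solving gives x = 0, z = 1.
Check: G·(0, -3, 1) = (0, -6, 2) = 2·(0, -3, 1).

0, 1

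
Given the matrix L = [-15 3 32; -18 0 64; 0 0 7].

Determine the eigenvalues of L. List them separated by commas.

Compute the characteristic polynomial p(λ) = det(λI - L).
Expanding along the first row, p(λ) = λ^3 + 8λ^2 - 51λ - 378.
Try λ = -9: p(-9) = 0, so -9 is a root.
Factor out (λ + 9): p(λ) = (λ + 9)·(λ^2 - λ - 42).
The quadratic factors as (λ + 6)·(λ - 7).
Eigenvalues: -9, -6, 7.

-9, -6, 7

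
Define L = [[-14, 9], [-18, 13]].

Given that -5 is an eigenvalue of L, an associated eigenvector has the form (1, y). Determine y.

1

We need (L + 5I)v = 0.
L + 5I = [[-9, 9], [-18, 18]].
Row 1: (-9)·1 + (9)·y = 0
Row 2: (-18)·1 + (18)·y = 0
Solving gives y = 1.
Check: L·(1, 1) = (-5, -5) = -5·(1, 1).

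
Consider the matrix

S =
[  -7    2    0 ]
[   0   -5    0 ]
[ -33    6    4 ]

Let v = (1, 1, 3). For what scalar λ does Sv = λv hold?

-5

Compute Sv: S·(1, 1, 3) = (-5, -5, -15).
Since Sv = λv, compare component 1: -5 = λ·1, so λ = -5.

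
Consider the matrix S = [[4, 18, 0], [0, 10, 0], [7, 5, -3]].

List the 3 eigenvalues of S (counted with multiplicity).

-3, 4, 10

Compute the characteristic polynomial p(t) = det(tI - S).
Cofactor expansion gives p(t) = t^3 - 11t^2 - 2t + 120.
Since p(4) = 0, t = 4 is a root.
Factor out (t - 4): p(t) = (t - 4)·(t^2 - 7t - 30).
The quadratic factors as (t + 3)·(t - 10).
Eigenvalues: -3, 4, 10.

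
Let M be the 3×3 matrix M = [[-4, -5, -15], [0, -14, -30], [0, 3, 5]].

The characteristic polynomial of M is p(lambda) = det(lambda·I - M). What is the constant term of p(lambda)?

p(lambda) = lambda^3 + 13·lambda^2 + 56·lambda + 80.
The constant term is 80.

80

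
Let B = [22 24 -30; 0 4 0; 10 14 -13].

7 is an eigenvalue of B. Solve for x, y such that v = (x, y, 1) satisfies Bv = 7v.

2, 0

We need (B - 7I)v = 0.
B - 7I = [[15, 24, -30], [0, -3, 0], [10, 14, -20]].
Row 1: (15)·x + (24)·y + (-30)·1 = 0
Row 2: (0)·x + (-3)·y + (0)·1 = 0
Row 3: (10)·x + (14)·y + (-20)·1 = 0
Solving gives x = 2, y = 0.
Check: B·(2, 0, 1) = (14, 0, 7) = 7·(2, 0, 1).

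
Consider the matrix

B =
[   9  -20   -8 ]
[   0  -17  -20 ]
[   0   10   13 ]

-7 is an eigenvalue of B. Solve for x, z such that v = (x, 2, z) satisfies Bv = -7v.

We need (B + 7I)v = 0.
B + 7I = [[16, -20, -8], [0, -10, -20], [0, 10, 20]].
Row 1: (16)·x + (-20)·2 + (-8)·z = 0
Row 2: (0)·x + (-10)·2 + (-20)·z = 0
Row 3: (0)·x + (10)·2 + (20)·z = 0
Solving gives x = 2, z = -1.
Check: B·(2, 2, -1) = (-14, -14, 7) = -7·(2, 2, -1).

2, -1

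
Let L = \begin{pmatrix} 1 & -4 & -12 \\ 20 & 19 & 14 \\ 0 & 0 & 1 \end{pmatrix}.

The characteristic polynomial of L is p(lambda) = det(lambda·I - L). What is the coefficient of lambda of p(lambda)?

119

p(lambda) = lambda^3 - 21·lambda^2 + 119·lambda - 99.
The coefficient of lambda is 119.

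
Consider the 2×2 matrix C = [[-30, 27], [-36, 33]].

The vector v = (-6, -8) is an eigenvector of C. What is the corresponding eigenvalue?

6

Compute Cv: C·(-6, -8) = (-36, -48).
Since Cv = λv, compare component 1: -36 = λ·-6, so λ = 6.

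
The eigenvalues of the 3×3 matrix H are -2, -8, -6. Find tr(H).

trace(H) is the sum of the eigenvalues: (-2) + (-8) + (-6) = -16.

-16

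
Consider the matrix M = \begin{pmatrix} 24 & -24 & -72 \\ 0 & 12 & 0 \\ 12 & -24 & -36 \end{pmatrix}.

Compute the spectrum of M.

-12, 0, 12

Set up det(μI - M) = 0.
Cofactor expansion gives p(μ) = μ^3 - 144μ.
Rational-root test: μ = -12 gives p(-12) = 0.
Dividing by (μ + 12) leaves μ^2 - 12μ.
The quadratic factors as μ·(μ - 12).
Eigenvalues: -12, 0, 12.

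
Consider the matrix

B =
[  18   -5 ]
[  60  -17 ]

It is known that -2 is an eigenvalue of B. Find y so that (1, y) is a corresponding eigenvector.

4

We need (B + 2I)v = 0.
B + 2I = [[20, -5], [60, -15]].
Row 1: (20)·1 + (-5)·y = 0
Row 2: (60)·1 + (-15)·y = 0
Solving gives y = 4.
Check: B·(1, 4) = (-2, -8) = -2·(1, 4).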